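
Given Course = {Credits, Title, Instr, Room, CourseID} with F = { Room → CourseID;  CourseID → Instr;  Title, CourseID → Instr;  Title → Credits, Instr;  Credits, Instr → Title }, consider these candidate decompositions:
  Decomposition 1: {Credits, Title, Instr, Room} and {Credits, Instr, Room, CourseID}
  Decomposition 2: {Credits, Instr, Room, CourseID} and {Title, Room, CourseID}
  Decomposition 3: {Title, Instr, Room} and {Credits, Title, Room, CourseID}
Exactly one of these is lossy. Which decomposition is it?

Decomposition 1: common = {Credits, Instr, Room}, closure = {Credits, Title, Instr, Room, CourseID} → lossless.
Decomposition 2: common = {Room, CourseID}, closure = {Instr, Room, CourseID} → lossy.
Decomposition 3: common = {Title, Room}, closure = {Credits, Title, Instr, Room, CourseID} → lossless.

Decomposition 2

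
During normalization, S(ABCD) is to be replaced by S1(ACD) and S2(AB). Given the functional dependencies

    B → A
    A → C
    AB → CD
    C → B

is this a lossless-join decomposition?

Yes

Common attributes: S1 ∩ S2 = {A}.
Closure of {A}: A → C applies, adding C; C → B applies, adding B; AB → CD applies, adding D. So (A)⁺ = {ABCD}.
This closure contains every attribute of S1, so S1 ∩ S2 → S1. The join is lossless.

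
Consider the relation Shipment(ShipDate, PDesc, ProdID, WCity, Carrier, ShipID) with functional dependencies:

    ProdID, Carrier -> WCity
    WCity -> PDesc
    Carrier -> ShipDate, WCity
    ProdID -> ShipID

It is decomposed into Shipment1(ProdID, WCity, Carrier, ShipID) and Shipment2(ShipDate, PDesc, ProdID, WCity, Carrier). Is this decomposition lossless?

Common attributes: Shipment1 ∩ Shipment2 = {ProdID, WCity, Carrier}.
Closure of {ProdID, WCity, Carrier}: WCity → PDesc applies, adding PDesc; Carrier → ShipDate, WCity applies, adding ShipDate; ProdID → ShipID applies, adding ShipID. So (ProdID, WCity, Carrier)⁺ = {ShipDate, PDesc, ProdID, WCity, Carrier, ShipID}.
This closure contains every attribute of Shipment1, so Shipment1 ∩ Shipment2 → Shipment1. The join is lossless.

Yes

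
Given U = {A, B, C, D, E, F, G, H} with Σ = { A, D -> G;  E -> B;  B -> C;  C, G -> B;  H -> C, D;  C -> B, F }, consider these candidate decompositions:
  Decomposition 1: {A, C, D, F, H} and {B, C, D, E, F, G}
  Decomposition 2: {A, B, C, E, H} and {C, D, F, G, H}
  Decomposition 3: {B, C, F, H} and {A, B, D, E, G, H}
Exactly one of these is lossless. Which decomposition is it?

Decomposition 1: common = {C, D, F}, closure = {B, C, D, F} → lossy.
Decomposition 2: common = {C, H}, closure = {B, C, D, F, H} → lossy.
Decomposition 3: common = {B, H}, closure = {B, C, D, F, H} → lossless.

Decomposition 3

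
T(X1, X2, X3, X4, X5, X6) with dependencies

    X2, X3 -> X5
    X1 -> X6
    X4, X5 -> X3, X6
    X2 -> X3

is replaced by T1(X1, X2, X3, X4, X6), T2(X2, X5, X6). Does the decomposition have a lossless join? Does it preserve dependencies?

lossless but not dependency-preserving

Lossless test: (X2, X6)⁺ = {X2, X3, X5, X6}, which contains all of one fragment — lossless.
Dependency preservation: the restricted closure of {X4, X5} across the fragments never reaches {X3, X6}, so X4, X5 → X3, X6 cannot be enforced without a join — not preserved.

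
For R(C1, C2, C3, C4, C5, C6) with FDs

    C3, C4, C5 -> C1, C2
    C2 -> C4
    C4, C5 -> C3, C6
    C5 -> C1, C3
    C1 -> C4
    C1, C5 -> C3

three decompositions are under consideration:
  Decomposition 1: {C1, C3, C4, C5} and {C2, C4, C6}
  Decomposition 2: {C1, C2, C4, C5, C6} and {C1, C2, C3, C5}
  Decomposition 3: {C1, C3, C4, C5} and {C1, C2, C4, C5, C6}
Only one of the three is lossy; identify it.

Decomposition 1: common = {C4}, closure = {C4} → lossy.
Decomposition 2: common = {C1, C2, C5}, closure = {C1, C2, C3, C4, C5, C6} → lossless.
Decomposition 3: common = {C1, C4, C5}, closure = {C1, C2, C3, C4, C5, C6} → lossless.

Decomposition 1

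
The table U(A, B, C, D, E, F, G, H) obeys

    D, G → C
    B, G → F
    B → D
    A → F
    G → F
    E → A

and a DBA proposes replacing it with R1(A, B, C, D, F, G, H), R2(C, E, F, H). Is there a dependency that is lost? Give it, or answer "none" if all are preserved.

Check E → A: no single fragment contains all of {A, E}, and the restricted closure of {E} across the fragments never reaches {A}.
D, G → C is preserved.
B, G → F is preserved.
B → D is preserved.
A → F is preserved.
G → F is preserved.

E → A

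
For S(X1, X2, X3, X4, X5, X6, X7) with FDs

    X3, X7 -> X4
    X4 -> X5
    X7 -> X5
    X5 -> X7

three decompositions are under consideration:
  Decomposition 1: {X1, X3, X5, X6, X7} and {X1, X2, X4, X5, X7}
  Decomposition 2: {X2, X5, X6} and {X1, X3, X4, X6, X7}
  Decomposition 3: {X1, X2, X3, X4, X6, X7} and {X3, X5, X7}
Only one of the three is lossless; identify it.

Decomposition 1: common = {X1, X5, X7}, closure = {X1, X5, X7} → lossy.
Decomposition 2: common = {X6}, closure = {X6} → lossy.
Decomposition 3: common = {X3, X7}, closure = {X3, X4, X5, X7} → lossless.

Decomposition 3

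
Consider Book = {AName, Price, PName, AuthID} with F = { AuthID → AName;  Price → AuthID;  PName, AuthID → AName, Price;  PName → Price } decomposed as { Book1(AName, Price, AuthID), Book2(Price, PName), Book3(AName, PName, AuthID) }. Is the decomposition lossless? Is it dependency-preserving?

lossless and dependency-preserving

Lossless test (chase): Rows 1 and 2 agree on Price; apply Price→AuthID and equate their AuthID entries. Rows 2 and 3 agree on PName, AuthID; apply PName, AuthID→AName, Price and equate their AName, Price entries. Row 2 is now all distinguished symbols — the join is lossless.
Dependency preservation: PName, AuthID → AName, Price is not contained in any single fragment, but the restricted closure of its left-hand side across the fragments still reaches the right-hand side; the remaining FDs each lie inside some fragment. All dependencies are preserved.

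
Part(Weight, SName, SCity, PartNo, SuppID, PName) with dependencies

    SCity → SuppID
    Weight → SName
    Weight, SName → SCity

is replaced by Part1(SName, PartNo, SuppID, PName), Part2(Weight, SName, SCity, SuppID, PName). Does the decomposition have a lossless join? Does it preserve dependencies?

Lossless test: (SName, SuppID, PName)⁺ = {SName, SuppID, PName}, which is a superkey of neither fragment — lossy.
Dependency preservation: every FD's attributes lie within a single fragment, so each can be enforced locally — preserved.

lossy but dependency-preserving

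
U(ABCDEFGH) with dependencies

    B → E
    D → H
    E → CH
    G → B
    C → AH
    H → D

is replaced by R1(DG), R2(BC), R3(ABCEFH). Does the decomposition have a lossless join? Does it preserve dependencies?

Lossless test (chase): Rows 2 and 3 agree on B; apply B→E and equate their E entries. Rows 2 and 3 agree on E; apply E→CH and equate their CH entries. Rows 2 and 3 agree on C; apply C→AH and equate their AH entries. Rows 2 and 3 agree on H; apply H→D and equate their D entries. No row becomes fully distinguished — the join is lossy.
Dependency preservation: the restricted closure of {D} across the fragments never reaches {H}, so D → H cannot be enforced without a join — not preserved.

lossy and not dependency-preserving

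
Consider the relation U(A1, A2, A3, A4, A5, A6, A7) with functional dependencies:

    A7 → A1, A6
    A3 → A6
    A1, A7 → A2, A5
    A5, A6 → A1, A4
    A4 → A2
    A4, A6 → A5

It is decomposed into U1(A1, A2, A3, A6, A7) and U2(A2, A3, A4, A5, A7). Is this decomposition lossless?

Yes

Common attributes: U1 ∩ U2 = {A2, A3, A7}.
Closure of {A2, A3, A7}: A7 → A1, A6 applies, adding A1, A6; A1, A7 → A2, A5 applies, adding A5; A5, A6 → A1, A4 applies, adding A4. So (A2, A3, A7)⁺ = {A1, A2, A3, A4, A5, A6, A7}.
This closure contains every attribute of U1, so U1 ∩ U2 → U1. The join is lossless.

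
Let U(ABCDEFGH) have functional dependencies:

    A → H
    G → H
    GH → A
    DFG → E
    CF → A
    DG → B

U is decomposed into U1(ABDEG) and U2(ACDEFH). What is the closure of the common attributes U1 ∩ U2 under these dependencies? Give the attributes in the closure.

U1 ∩ U2 = {ADE}.
A → H applies, adding H
Closure: {ADEH}.

ADEH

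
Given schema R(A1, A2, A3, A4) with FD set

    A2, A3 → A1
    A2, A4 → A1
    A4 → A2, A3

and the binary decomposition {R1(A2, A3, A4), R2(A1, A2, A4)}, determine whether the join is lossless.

Common attributes: R1 ∩ R2 = {A2, A4}.
Closure of {A2, A4}: A2, A4 → A1 applies, adding A1; A4 → A2, A3 applies, adding A3. So (A2, A4)⁺ = {A1, A2, A3, A4}.
This closure contains every attribute of R1, so R1 ∩ R2 → R1. The join is lossless.

Yes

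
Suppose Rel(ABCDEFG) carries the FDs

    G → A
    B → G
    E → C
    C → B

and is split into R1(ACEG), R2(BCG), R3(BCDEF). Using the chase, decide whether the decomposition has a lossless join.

Chase test. Columns are ABCDEFG; row i has aⱼ where attribute j ∈ Ri, else bᵢⱼ.
Initial tableau (one row per fragment):
  row 1: a1 b12 a3 b14 a5 b16 a7
  row 2: b21 a2 a3 b24 b25 b26 a7
  row 3: b31 a2 a3 a4 a5 a6 b37
Rows 1 and 2 agree on G; apply G→A and equate their A entries.
Rows 2 and 3 agree on B; apply B→G and equate their G entries.
Rows 1 and 2 agree on C; apply C→B and equate their B entries.
Rows 1 and 3 agree on G; apply G→A and equate their A entries.
Row 3 is now all distinguished symbols — the join is lossless.

Yes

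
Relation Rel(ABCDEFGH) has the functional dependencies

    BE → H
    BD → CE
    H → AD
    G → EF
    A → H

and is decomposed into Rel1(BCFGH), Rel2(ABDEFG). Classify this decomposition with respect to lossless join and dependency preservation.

Lossless test: (BFG)⁺ = {ABCDEFGH}, which contains all of one fragment — lossless.
Dependency preservation: the restricted closure of {BE} across the fragments never reaches {H}, so BE → H cannot be enforced without a join — not preserved.

lossless but not dependency-preserving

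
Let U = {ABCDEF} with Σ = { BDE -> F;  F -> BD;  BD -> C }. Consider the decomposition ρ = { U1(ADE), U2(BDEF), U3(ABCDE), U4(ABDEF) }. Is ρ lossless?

Chase test. Columns are ABCDEF; row i has aⱼ where attribute j ∈ Ui, else bᵢⱼ.
Initial tableau (one row per fragment):
  row 1: a1 b12 b13 a4 a5 b16
  row 2: b21 a2 b23 a4 a5 a6
  row 3: a1 a2 a3 a4 a5 b36
  row 4: a1 a2 b43 a4 a5 a6
Rows 2 and 3 agree on BDE; apply BDE→F and equate their F entries.
Rows 2 and 3 agree on BD; apply BD→C and equate their C entries.
Rows 2 and 4 agree on BD; apply BD→C and equate their C entries.
Row 3 is now all distinguished symbols — the join is lossless.

Yes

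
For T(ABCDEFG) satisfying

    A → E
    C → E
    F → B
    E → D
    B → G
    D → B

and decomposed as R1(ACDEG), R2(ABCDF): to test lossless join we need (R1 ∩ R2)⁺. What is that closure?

R1 ∩ R2 = {ACD}.
A → E applies, adding E
D → B applies, adding B
B → G applies, adding G
Closure: {ABCDEG}.

ABCDEG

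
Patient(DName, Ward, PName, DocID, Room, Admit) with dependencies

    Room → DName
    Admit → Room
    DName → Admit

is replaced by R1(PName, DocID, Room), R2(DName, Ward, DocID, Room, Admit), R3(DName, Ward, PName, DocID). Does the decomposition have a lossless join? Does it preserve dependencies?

Lossless test (chase): Rows 1 and 2 agree on Room; apply Room→DName and equate their DName entries. Rows 1 and 2 agree on DName; apply DName→Admit and equate their Admit entries. Rows 1 and 3 agree on DName; apply DName→Admit and equate their Admit entries. Rows 1 and 3 agree on Admit; apply Admit→Room and equate their Room entries. Row 3 is now all distinguished symbols — the join is lossless.
Dependency preservation: every FD's attributes lie within a single fragment, so each can be enforced locally — preserved.

lossless and dependency-preserving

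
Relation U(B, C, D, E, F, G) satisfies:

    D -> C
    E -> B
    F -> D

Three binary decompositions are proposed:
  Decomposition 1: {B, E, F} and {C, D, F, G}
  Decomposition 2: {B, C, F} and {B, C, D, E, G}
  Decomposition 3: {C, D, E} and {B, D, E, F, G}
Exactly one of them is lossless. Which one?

Decomposition 1: common = {F}, closure = {C, D, F} → lossy.
Decomposition 2: common = {B, C}, closure = {B, C} → lossy.
Decomposition 3: common = {D, E}, closure = {B, C, D, E} → lossless.

Decomposition 3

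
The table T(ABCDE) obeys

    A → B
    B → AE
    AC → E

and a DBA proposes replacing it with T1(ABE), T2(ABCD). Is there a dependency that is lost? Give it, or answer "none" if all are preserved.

A → B lies within T1.
B → AE lies within T1.
AC → E: restricted closure across fragments reaches E.
Every dependency is enforceable on the fragments, so the decomposition is dependency-preserving.

none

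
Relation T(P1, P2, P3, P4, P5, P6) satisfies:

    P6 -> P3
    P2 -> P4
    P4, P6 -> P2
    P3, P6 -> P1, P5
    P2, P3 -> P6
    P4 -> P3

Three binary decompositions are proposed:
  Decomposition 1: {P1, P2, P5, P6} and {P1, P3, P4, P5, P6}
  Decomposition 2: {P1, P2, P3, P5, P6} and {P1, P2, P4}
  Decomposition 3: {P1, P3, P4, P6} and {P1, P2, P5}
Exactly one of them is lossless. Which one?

Decomposition 2

Decomposition 1: common = {P1, P5, P6}, closure = {P1, P3, P5, P6} → lossy.
Decomposition 2: common = {P1, P2}, closure = {P1, P2, P3, P4, P5, P6} → lossless.
Decomposition 3: common = {P1}, closure = {P1} → lossy.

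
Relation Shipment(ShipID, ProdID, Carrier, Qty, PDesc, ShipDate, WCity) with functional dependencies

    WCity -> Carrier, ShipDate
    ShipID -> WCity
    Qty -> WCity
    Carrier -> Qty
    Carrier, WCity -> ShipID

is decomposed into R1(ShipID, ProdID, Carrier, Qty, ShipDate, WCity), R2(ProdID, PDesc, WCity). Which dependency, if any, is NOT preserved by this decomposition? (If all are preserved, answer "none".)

none

WCity → Carrier, ShipDate lies within R1.
ShipID → WCity lies within R1.
Qty → WCity lies within R1.
Carrier → Qty lies within R1.
Carrier, WCity → ShipID lies within R1.
Every dependency is enforceable on the fragments, so the decomposition is dependency-preserving.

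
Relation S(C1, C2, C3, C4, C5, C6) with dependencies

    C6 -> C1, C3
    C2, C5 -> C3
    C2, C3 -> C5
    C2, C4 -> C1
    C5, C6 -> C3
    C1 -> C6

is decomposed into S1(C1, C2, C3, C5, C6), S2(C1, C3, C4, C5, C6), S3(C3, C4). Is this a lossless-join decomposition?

No

Chase test. Columns are C1, C2, C3, C4, C5, C6; row i has aⱼ where attribute j ∈ Si, else bᵢⱼ.
Initial tableau (one row per fragment):
  row 1: a1 a2 a3 b14 a5 a6
  row 2: a1 b22 a3 a4 a5 a6
  row 3: b31 b32 a3 a4 b35 b36
No row becomes fully distinguished — the join is lossy.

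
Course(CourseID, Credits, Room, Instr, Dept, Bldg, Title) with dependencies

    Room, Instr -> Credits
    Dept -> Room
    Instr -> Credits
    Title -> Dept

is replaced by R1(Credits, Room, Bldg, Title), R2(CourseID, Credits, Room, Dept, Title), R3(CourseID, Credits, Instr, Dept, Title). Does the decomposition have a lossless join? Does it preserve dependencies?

Lossless test (chase): Rows 2 and 3 agree on Dept; apply Dept→Room and equate their Room entries. Rows 1 and 2 agree on Title; apply Title→Dept and equate their Dept entries. No row becomes fully distinguished — the join is lossy.
Dependency preservation: Room, Instr → Credits is not contained in any single fragment, but the restricted closure of its left-hand side across the fragments still reaches the right-hand side; the remaining FDs each lie inside some fragment. All dependencies are preserved.

lossy but dependency-preserving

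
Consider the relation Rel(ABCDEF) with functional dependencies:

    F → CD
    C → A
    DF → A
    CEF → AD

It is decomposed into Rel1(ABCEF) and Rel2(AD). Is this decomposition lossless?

No

Common attributes: Rel1 ∩ Rel2 = {A}.
No dependency enlarges {A}, so (A)⁺ = {A}.
The closure contains neither all of Rel1 = {ABCEF} nor all of Rel2 = {AD}, so the common attributes are not a superkey of either fragment. The join is lossy.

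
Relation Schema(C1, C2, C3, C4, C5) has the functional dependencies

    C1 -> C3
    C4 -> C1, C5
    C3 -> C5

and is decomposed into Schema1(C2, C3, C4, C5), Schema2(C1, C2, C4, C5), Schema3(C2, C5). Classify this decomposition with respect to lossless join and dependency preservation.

lossless but not dependency-preserving

Lossless test (chase): Rows 1 and 2 agree on C4; apply C4→C1, C5 and equate their C1, C5 entries. Rows 1 and 2 agree on C1; apply C1→C3 and equate their C3 entries. Row 1 is now all distinguished symbols — the join is lossless.
Dependency preservation: the restricted closure of {C1} across the fragments never reaches {C3}, so C1 → C3 cannot be enforced without a join — not preserved.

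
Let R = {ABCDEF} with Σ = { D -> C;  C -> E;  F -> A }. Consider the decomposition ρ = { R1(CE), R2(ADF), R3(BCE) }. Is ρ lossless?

No

Chase test. Columns are ABCDEF; row i has aⱼ where attribute j ∈ Ri, else bᵢⱼ.
Initial tableau (one row per fragment):
  row 1: b11 b12 a3 b14 a5 b16
  row 2: a1 b22 b23 a4 b25 a6
  row 3: b31 a2 a3 b34 a5 b36
No row becomes fully distinguished — the join is lossy.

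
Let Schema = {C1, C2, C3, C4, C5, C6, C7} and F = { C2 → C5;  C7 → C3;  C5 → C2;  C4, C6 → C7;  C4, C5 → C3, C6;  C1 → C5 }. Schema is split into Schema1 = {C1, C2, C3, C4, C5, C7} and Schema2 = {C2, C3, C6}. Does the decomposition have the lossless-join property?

Common attributes: Schema1 ∩ Schema2 = {C2, C3}.
Closure of {C2, C3}: C2 → C5 applies, adding C5. So (C2, C3)⁺ = {C2, C3, C5}.
The closure contains neither all of Schema1 = {C1, C2, C3, C4, C5, C7} nor all of Schema2 = {C2, C3, C6}, so the common attributes are not a superkey of either fragment. The join is lossy.

No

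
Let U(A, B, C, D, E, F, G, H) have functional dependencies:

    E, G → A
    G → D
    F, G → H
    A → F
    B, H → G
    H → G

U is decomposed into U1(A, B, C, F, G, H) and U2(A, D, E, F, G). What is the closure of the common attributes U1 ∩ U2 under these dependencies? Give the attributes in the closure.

A, D, F, G, H

U1 ∩ U2 = {A, F, G}.
G → D applies, adding D
F, G → H applies, adding H
Closure: {A, D, F, G, H}.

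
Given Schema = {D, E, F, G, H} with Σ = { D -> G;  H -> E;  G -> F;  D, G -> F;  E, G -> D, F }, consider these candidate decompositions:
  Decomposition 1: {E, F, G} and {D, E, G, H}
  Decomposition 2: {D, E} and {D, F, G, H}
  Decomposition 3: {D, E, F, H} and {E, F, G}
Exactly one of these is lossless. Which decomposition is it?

Decomposition 1

Decomposition 1: common = {E, G}, closure = {D, E, F, G} → lossless.
Decomposition 2: common = {D}, closure = {D, F, G} → lossy.
Decomposition 3: common = {E, F}, closure = {E, F} → lossy.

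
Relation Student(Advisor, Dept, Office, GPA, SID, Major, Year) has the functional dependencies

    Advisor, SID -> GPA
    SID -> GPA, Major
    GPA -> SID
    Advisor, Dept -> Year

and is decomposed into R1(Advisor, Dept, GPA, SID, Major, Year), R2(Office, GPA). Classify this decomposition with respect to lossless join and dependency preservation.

lossy but dependency-preserving

Lossless test: (GPA)⁺ = {GPA, SID, Major}, which is a superkey of neither fragment — lossy.
Dependency preservation: every FD's attributes lie within a single fragment, so each can be enforced locally — preserved.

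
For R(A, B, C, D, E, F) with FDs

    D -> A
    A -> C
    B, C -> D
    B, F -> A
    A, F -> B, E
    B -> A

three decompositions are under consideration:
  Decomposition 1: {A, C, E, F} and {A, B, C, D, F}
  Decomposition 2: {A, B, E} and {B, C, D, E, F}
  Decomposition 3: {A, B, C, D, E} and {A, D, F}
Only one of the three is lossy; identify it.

Decomposition 3

Decomposition 1: common = {A, C, F}, closure = {A, B, C, D, E, F} → lossless.
Decomposition 2: common = {B, E}, closure = {A, B, C, D, E} → lossless.
Decomposition 3: common = {A, D}, closure = {A, C, D} → lossy.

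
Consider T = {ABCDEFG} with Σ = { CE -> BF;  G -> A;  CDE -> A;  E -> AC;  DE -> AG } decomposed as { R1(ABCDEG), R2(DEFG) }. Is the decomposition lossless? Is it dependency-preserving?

Lossless test: (DEG)⁺ = {ABCDEFG}, which contains all of one fragment — lossless.
Dependency preservation: CE → BF is not contained in any single fragment, but the restricted closure of its left-hand side across the fragments still reaches the right-hand side; the remaining FDs each lie inside some fragment. All dependencies are preserved.

lossless and dependency-preserving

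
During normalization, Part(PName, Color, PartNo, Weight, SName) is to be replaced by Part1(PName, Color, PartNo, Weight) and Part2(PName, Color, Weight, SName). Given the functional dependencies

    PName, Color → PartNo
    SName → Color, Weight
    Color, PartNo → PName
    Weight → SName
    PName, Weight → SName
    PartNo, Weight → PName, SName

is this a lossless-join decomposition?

Yes

Common attributes: Part1 ∩ Part2 = {PName, Color, Weight}.
Closure of {PName, Color, Weight}: PName, Color → PartNo applies, adding PartNo; Weight → SName applies, adding SName. So (PName, Color, Weight)⁺ = {PName, Color, PartNo, Weight, SName}.
This closure contains every attribute of Part1, so Part1 ∩ Part2 → Part1. The join is lossless.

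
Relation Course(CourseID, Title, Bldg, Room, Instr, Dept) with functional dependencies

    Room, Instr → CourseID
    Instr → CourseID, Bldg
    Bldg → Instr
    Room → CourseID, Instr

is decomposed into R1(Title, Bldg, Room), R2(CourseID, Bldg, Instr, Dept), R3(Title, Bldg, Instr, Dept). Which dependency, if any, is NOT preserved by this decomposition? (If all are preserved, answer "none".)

Room, Instr → CourseID: restricted closure across fragments reaches CourseID.
Instr → CourseID, Bldg lies within R2.
Bldg → Instr lies within R2.
Room → CourseID, Instr: restricted closure across fragments reaches CourseID, Instr.
Every dependency is enforceable on the fragments, so the decomposition is dependency-preserving.

none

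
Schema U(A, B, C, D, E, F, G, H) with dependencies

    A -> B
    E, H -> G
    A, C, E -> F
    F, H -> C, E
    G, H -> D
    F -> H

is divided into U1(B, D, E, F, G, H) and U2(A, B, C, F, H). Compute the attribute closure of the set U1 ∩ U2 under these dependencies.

U1 ∩ U2 = {B, F, H}.
F, H → C, E applies, adding C, E
E, H → G applies, adding G
G, H → D applies, adding D
Closure: {B, C, D, E, F, G, H}.

B, C, D, E, F, G, H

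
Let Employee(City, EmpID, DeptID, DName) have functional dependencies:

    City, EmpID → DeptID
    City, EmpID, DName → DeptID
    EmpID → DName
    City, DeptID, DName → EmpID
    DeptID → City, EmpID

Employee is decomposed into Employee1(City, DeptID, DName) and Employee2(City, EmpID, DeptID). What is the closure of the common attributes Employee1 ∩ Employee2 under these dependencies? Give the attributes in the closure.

City, EmpID, DeptID, DName

Employee1 ∩ Employee2 = {City, DeptID}.
DeptID → City, EmpID applies, adding EmpID
EmpID → DName applies, adding DName
Closure: {City, EmpID, DeptID, DName}.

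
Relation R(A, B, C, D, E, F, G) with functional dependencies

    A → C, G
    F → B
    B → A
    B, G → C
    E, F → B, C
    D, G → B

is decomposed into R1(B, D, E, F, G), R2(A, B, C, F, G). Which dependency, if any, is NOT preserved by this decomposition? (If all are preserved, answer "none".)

none

A → C, G lies within R2.
F → B lies within R1.
B → A lies within R2.
B, G → C lies within R2.
E, F → B, C: restricted closure across fragments reaches B, C.
D, G → B lies within R1.
Every dependency is enforceable on the fragments, so the decomposition is dependency-preserving.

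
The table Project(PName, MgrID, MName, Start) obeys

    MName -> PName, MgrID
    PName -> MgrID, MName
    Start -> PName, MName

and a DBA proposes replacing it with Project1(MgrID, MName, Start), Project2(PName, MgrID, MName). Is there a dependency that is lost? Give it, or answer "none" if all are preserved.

MName → PName, MgrID lies within Project2.
PName → MgrID, MName lies within Project2.
Start → PName, MName: restricted closure across fragments reaches PName, MName.
Every dependency is enforceable on the fragments, so the decomposition is dependency-preserving.

none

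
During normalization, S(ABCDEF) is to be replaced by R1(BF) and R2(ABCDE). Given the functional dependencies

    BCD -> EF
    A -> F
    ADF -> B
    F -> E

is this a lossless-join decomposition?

No

Common attributes: R1 ∩ R2 = {B}.
No dependency enlarges {B}, so (B)⁺ = {B}.
The closure contains neither all of R1 = {BF} nor all of R2 = {ABCDE}, so the common attributes are not a superkey of either fragment. The join is lossy.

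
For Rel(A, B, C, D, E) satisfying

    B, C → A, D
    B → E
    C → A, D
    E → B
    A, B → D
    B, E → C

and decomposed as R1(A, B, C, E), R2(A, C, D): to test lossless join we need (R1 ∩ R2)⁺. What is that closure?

R1 ∩ R2 = {A, C}.
C → A, D applies, adding D
Closure: {A, C, D}.

A, C, D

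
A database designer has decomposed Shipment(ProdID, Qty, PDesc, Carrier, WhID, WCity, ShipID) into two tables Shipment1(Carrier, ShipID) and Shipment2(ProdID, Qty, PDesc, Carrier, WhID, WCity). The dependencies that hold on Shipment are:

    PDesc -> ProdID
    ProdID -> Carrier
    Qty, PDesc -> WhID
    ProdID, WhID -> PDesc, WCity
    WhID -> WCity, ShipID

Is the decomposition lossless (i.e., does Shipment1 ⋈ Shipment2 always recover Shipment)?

No

Common attributes: Shipment1 ∩ Shipment2 = {Carrier}.
No dependency enlarges {Carrier}, so (Carrier)⁺ = {Carrier}.
The closure contains neither all of Shipment1 = {Carrier, ShipID} nor all of Shipment2 = {ProdID, Qty, PDesc, Carrier, WhID, WCity}, so the common attributes are not a superkey of either fragment. The join is lossy.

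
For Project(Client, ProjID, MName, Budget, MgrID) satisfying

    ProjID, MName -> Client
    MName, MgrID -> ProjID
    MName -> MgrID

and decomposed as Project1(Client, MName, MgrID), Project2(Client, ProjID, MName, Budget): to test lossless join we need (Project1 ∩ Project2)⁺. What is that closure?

Project1 ∩ Project2 = {Client, MName}.
MName → MgrID applies, adding MgrID
MName, MgrID → ProjID applies, adding ProjID
Closure: {Client, ProjID, MName, MgrID}.

Client, ProjID, MName, MgrID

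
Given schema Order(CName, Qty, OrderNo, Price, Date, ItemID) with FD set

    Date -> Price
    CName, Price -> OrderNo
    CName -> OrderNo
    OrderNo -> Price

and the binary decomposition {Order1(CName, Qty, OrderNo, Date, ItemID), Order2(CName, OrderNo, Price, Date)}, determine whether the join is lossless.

Common attributes: Order1 ∩ Order2 = {CName, OrderNo, Date}.
Closure of {CName, OrderNo, Date}: Date → Price applies, adding Price. So (CName, OrderNo, Date)⁺ = {CName, OrderNo, Price, Date}.
This closure contains every attribute of Order2, so Order1 ∩ Order2 → Order2. The join is lossless.

Yes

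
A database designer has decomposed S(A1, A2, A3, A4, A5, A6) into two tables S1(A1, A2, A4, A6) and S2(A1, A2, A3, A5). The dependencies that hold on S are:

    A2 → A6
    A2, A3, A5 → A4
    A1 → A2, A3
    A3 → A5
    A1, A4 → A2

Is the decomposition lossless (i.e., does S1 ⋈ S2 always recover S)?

Common attributes: S1 ∩ S2 = {A1, A2}.
Closure of {A1, A2}: A2 → A6 applies, adding A6; A1 → A2, A3 applies, adding A3; A3 → A5 applies, adding A5; A2, A3, A5 → A4 applies, adding A4. So (A1, A2)⁺ = {A1, A2, A3, A4, A5, A6}.
This closure contains every attribute of S1, so S1 ∩ S2 → S1. The join is lossless.

Yes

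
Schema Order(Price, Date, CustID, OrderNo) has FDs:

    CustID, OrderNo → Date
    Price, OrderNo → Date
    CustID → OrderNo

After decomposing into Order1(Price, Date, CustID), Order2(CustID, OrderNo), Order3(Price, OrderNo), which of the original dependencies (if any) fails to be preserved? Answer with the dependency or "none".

Price, OrderNo → Date

Check Price, OrderNo → Date: no single fragment contains all of {Price, Date, OrderNo}, and the restricted closure of {Price, OrderNo} across the fragments never reaches {Date}.
CustID, OrderNo → Date is preserved.
CustID → OrderNo is preserved.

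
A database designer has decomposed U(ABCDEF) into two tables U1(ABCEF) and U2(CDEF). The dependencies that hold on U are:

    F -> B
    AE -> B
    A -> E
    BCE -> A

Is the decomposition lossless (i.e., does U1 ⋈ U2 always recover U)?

Common attributes: U1 ∩ U2 = {CEF}.
Closure of {CEF}: F → B applies, adding B; BCE → A applies, adding A. So (CEF)⁺ = {ABCEF}.
This closure contains every attribute of U1, so U1 ∩ U2 → U1. The join is lossless.

Yes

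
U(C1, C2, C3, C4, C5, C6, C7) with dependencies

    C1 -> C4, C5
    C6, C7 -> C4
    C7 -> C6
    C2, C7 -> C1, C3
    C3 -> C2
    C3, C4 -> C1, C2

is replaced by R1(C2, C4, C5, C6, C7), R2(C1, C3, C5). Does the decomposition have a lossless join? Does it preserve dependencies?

Lossless test: (C5)⁺ = {C5}, which is a superkey of neither fragment — lossy.
Dependency preservation: the restricted closure of {C1} across the fragments never reaches {C4, C5}, so C1 → C4, C5 cannot be enforced without a join — not preserved.

lossy and not dependency-preserving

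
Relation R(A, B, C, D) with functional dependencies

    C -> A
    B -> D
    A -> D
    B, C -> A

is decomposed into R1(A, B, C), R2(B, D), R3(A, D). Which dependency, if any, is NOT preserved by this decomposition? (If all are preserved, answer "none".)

C → A lies within R1.
B → D lies within R2.
A → D lies within R3.
B, C → A lies within R1.
Every dependency is enforceable on the fragments, so the decomposition is dependency-preserving.

none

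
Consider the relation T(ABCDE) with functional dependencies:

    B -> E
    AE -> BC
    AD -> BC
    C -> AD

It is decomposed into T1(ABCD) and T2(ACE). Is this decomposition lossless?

Common attributes: T1 ∩ T2 = {AC}.
Closure of {AC}: C → AD applies, adding D; AD → BC applies, adding B; B → E applies, adding E. So (AC)⁺ = {ABCDE}.
This closure contains every attribute of T1, so T1 ∩ T2 → T1. The join is lossless.

Yes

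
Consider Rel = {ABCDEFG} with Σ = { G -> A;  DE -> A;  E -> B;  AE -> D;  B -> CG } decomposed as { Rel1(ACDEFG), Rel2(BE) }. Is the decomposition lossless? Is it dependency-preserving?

lossless but not dependency-preserving

Lossless test: (E)⁺ = {ABCDEG}, which contains all of one fragment — lossless.
Dependency preservation: the restricted closure of {B} across the fragments never reaches {CG}, so B → CG cannot be enforced without a join — not preserved.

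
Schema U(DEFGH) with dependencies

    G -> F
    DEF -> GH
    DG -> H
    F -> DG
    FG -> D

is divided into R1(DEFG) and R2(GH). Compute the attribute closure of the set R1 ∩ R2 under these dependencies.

DFGH

R1 ∩ R2 = {G}.
G → F applies, adding F
F → DG applies, adding D
DG → H applies, adding H
Closure: {DFGH}.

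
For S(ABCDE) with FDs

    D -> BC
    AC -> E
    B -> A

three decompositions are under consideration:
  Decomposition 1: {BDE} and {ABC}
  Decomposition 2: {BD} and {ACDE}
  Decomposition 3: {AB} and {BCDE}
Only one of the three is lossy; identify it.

Decomposition 1: common = {B}, closure = {AB} → lossy.
Decomposition 2: common = {D}, closure = {ABCDE} → lossless.
Decomposition 3: common = {B}, closure = {AB} → lossless.

Decomposition 1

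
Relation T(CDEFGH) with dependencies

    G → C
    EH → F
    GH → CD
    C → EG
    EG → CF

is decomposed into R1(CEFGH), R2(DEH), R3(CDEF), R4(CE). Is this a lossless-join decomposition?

No

Chase test. Columns are CDEFGH; row i has aⱼ where attribute j ∈ Ri, else bᵢⱼ.
Initial tableau (one row per fragment):
  row 1: a1 b12 a3 a4 a5 a6
  row 2: b21 a2 a3 b24 b25 a6
  row 3: a1 a2 a3 a4 b35 b36
  row 4: a1 b42 a3 b44 b45 b46
Rows 1 and 2 agree on EH; apply EH→F and equate their F entries.
Rows 1 and 3 agree on C; apply C→EG and equate their EG entries.
Rows 1 and 4 agree on C; apply C→EG and equate their EG entries.
Rows 1 and 4 agree on EG; apply EG→CF and equate their CF entries.
No row becomes fully distinguished — the join is lossy.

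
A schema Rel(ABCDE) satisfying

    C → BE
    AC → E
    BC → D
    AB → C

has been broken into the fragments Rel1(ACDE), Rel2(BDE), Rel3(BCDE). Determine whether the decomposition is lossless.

Chase test. Columns are ABCDE; row i has aⱼ where attribute j ∈ Reli, else bᵢⱼ.
Initial tableau (one row per fragment):
  row 1: a1 b12 a3 a4 a5
  row 2: b21 a2 b23 a4 a5
  row 3: b31 a2 a3 a4 a5
Rows 1 and 3 agree on C; apply C→BE and equate their BE entries.
Row 1 is now all distinguished symbols — the join is lossless.

Yes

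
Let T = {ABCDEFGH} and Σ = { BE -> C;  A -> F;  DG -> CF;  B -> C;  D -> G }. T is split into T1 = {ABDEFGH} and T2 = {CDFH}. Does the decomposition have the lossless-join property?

Common attributes: T1 ∩ T2 = {DFH}.
Closure of {DFH}: D → G applies, adding G; DG → CF applies, adding C. So (DFH)⁺ = {CDFGH}.
This closure contains every attribute of T2, so T1 ∩ T2 → T2. The join is lossless.

Yes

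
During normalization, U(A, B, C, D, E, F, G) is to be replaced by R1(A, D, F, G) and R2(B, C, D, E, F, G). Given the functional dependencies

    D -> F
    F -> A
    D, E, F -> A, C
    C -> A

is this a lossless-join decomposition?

Yes

Common attributes: R1 ∩ R2 = {D, F, G}.
Closure of {D, F, G}: F → A applies, adding A. So (D, F, G)⁺ = {A, D, F, G}.
This closure contains every attribute of R1, so R1 ∩ R2 → R1. The join is lossless.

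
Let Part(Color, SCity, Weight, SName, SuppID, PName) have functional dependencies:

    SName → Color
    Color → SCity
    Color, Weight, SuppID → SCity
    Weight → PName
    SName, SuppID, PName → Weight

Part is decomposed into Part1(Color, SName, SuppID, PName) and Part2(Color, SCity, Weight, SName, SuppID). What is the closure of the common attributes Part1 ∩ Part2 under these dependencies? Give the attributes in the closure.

Color, SCity, SName, SuppID

Part1 ∩ Part2 = {Color, SName, SuppID}.
Color → SCity applies, adding SCity
Closure: {Color, SCity, SName, SuppID}.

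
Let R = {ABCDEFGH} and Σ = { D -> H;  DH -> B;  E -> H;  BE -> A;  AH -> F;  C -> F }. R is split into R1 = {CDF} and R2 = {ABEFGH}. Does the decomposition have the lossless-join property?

No

Common attributes: R1 ∩ R2 = {F}.
No dependency enlarges {F}, so (F)⁺ = {F}.
The closure contains neither all of R1 = {CDF} nor all of R2 = {ABEFGH}, so the common attributes are not a superkey of either fragment. The join is lossy.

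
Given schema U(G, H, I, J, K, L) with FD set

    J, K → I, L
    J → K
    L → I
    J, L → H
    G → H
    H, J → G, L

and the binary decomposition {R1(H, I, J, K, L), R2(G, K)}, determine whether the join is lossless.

No

Common attributes: R1 ∩ R2 = {K}.
No dependency enlarges {K}, so (K)⁺ = {K}.
The closure contains neither all of R1 = {H, I, J, K, L} nor all of R2 = {G, K}, so the common attributes are not a superkey of either fragment. The join is lossy.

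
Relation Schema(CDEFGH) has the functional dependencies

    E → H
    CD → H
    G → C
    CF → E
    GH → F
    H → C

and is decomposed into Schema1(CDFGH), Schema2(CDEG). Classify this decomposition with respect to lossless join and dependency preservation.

lossless but not dependency-preserving

Lossless test: (CDG)⁺ = {CDEFGH}, which contains all of one fragment — lossless.
Dependency preservation: the restricted closure of {E} across the fragments never reaches {H}, so E → H cannot be enforced without a join — not preserved.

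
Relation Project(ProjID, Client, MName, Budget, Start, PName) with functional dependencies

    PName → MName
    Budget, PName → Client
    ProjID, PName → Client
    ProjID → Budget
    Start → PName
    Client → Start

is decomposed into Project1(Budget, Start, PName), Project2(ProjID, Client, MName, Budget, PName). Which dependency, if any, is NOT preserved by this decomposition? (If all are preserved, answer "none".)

Client → Start

Check Client → Start: no single fragment contains all of {Client, Start}, and the restricted closure of {Client} across the fragments never reaches {Start}.
PName → MName is preserved.
Budget, PName → Client is preserved.
ProjID, PName → Client is preserved.
ProjID → Budget is preserved.
Start → PName is preserved.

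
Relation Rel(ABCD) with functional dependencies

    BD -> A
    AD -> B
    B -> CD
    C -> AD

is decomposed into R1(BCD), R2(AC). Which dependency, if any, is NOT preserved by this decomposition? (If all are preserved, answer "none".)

AD -> B

Check AD → B: no single fragment contains all of {ABD}, and the restricted closure of {AD} across the fragments never reaches {B}.
BD → A is preserved.
B → CD is preserved.
C → AD is preserved.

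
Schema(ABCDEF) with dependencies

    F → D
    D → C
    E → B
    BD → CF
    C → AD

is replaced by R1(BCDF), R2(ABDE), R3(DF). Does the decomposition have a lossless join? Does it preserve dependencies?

lossless and dependency-preserving

Lossless test (chase): Rows 1 and 2 agree on D; apply D→C and equate their C entries. Rows 1 and 3 agree on D; apply D→C and equate their C entries. Rows 1 and 2 agree on BD; apply BD→CF and equate their CF entries. Rows 1 and 2 agree on C; apply C→AD and equate their AD entries. Rows 1 and 3 agree on C; apply C→AD and equate their AD entries. Row 2 is now all distinguished symbols — the join is lossless.
Dependency preservation: C → AD is not contained in any single fragment, but the restricted closure of its left-hand side across the fragments still reaches the right-hand side; the remaining FDs each lie inside some fragment. All dependencies are preserved.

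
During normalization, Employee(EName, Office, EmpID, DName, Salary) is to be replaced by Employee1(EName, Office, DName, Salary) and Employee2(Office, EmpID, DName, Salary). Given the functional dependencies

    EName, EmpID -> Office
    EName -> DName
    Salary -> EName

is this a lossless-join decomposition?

Yes

Common attributes: Employee1 ∩ Employee2 = {Office, DName, Salary}.
Closure of {Office, DName, Salary}: Salary → EName applies, adding EName. So (Office, DName, Salary)⁺ = {EName, Office, DName, Salary}.
This closure contains every attribute of Employee1, so Employee1 ∩ Employee2 → Employee1. The join is lossless.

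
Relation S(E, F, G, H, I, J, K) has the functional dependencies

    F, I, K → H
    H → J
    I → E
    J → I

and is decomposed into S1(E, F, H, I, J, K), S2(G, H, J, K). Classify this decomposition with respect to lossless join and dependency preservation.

lossy but dependency-preserving

Lossless test: (H, J, K)⁺ = {E, H, I, J, K}, which is a superkey of neither fragment — lossy.
Dependency preservation: every FD's attributes lie within a single fragment, so each can be enforced locally — preserved.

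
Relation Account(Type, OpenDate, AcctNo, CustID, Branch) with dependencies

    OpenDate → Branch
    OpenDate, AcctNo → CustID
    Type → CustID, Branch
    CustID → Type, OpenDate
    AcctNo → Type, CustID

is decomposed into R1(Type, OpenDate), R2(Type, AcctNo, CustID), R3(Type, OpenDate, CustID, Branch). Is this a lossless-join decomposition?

Yes

Chase test. Columns are Type, OpenDate, AcctNo, CustID, Branch; row i has aⱼ where attribute j ∈ Ri, else bᵢⱼ.
Initial tableau (one row per fragment):
  row 1: a1 a2 b13 b14 b15
  row 2: a1 b22 a3 a4 b25
  row 3: a1 a2 b33 a4 a5
Rows 1 and 3 agree on OpenDate; apply OpenDate→Branch and equate their Branch entries.
Rows 1 and 2 agree on Type; apply Type→CustID, Branch and equate their CustID, Branch entries.
Rows 1 and 2 agree on CustID; apply CustID→Type, OpenDate and equate their Type, OpenDate entries.
Row 2 is now all distinguished symbols — the join is lossless.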